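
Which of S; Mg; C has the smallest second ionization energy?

IE_2 is the cost of taking one more electron from the +1 cation: S⁺ still has 5 valence electrons; Mg⁺ still has 1 valence electron; C⁺ still has 3 valence electrons.
All are still removing valence electrons, so compare the +1 ions as you would atoms: IE_2 generally rises across a period (higher Z_eff) and falls down a group (larger shell), subject to the usual subshell exceptions.
Valence configurations: S⁺ [Ne]3s²3p³, Mg⁺ [Ne]3s¹, C⁺ [He]2s²2p¹.
Approximate IE_2 values (kJ/mol): S 2252, Mg 1451, C 2353.
So the second ionization energies run Mg < S < C.

Mg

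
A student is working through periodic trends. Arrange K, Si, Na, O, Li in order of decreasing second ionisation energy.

Li > Na > O > K > Si

The second ionization energy removes an electron from the +1 ion. For each element: K⁺ is the bare [Ar] core; Si⁺ still has 3 valence electrons; Na⁺ is the bare [Ne] core; O⁺ still has 5 valence electrons; Li⁺ is the bare [He] core.
Usually core removal costs more than valence removal, but here the competition is close: a tightly held n=2 valence electron can cost more to remove than an n=3 core electron, so the actual values have to decide it.
Valence configurations: Si⁺ [Ne]3s²3p¹, O⁺ [He]2s²2p³.
Tabulated IE_2 (kJ/mol): K 3052, Si 1577, Na 4562, O 3388, Li 7298.
Overall IE_2 order: Si < K < O < Na < Li.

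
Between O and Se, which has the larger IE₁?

O

O is in period 2, group 16; Se is in period 4, group 16.
First ionization energy rises across a period (greater Z_eff holds electrons more tightly) and falls down a group (valence electrons are farther from the nucleus).
All are in group 16, so first ionization energy increases up the group.
So O has the larger IE₁ (O > Se).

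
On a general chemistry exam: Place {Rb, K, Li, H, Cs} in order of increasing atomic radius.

H is in period 1, group 1; Li is in period 2, group 1; K is in period 4, group 1; Rb is in period 5, group 1; Cs is in period 6, group 1.
Atomic radius shrinks across a period as nuclear charge pulls the same shell inward, and grows down a group as new shells are added.
All are in group 1, so atomic radius increases down the group.
So from smallest to largest: H < Li < K < Rb < Cs.

H, Li, K, Rb, Cs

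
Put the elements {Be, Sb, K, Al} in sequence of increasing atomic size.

Be < Al < Sb < K

Radius decreases left→right (rising Z_eff, same n) and increases top→bottom (higher n).
These span different periods and groups, so the two trends combine.
Al > Be: the two effects oppose for this pair; the down-group effect wins (126 vs 102 pm).
Sb > Al: the two effects oppose for this pair; the down-group effect wins (140 vs 126 pm).
K > Sb: the two effects oppose for this pair; the across-period effect wins (196 vs 140 pm).
For reference (pm): Be 102, Al 126, K 196, Sb 140.
So from smallest to largest: Be < Al < Sb < K.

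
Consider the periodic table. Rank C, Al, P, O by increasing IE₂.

Consider each +1 ion: C⁺ still has 3 valence electrons; Al⁺ still has 2 valence electrons; P⁺ still has 4 valence electrons; O⁺ still has 5 valence electrons.
All are still removing valence electrons, so compare the +1 ions as you would atoms: IE_2 generally rises across a period (higher Z_eff) and falls down a group (larger shell), subject to the usual subshell exceptions.
Valence configurations: C⁺ [He]2s²2p¹, Al⁺ [Ne]3s², P⁺ [Ne]3s²3p², O⁺ [He]2s²2p³.
Tabulated IE_2 (kJ/mol): C 2353, Al 1817, P 1907, O 3388.
Putting it together, IE_2: Al < P < C < O.

Al < P < C < O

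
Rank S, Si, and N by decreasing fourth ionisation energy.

The fourth ionization energy removes an electron from the +3 ion. For each element: S³⁺ still has 3 valence electrons; Si³⁺ still has 1 valence electron; N³⁺ still has 2 valence electrons.
All are still removing valence electrons, so compare the +3 ions as you would atoms: IE_4 generally rises across a period (higher Z_eff) and falls down a group (larger shell), subject to the usual subshell exceptions.
Valence configurations: S³⁺ [Ne]3s²3p¹, Si³⁺ [Ne]3s¹, N³⁺ [He]2s².
Approximate IE_4 values (kJ/mol): S 4556, Si 4356, N 7475.
Hence IE_4: Si < S < N.

N > S > Si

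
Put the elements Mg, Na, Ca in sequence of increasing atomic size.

Radius decreases left→right (rising Z_eff, same n) and increases top→bottom (higher n).
These span different periods and groups, so the two trends combine.
Na > Mg: Na lies to the left of Mg in period 3, so the across-period effect alone puts Na larger.
Ca > Na: period and group pull opposite ways; the down-group shift dominates (171 vs 155 pm).
For reference (pm): Na 155, Mg 139, Ca 171.
So from smallest to largest: Mg < Na < Ca.

Mg < Na < Ca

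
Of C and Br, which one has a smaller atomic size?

Radius decreases left→right (rising Z_eff, same n) and increases top→bottom (higher n).
Neither a single period nor a single group — weigh both effects.
Br > C: the two effects oppose for this pair; the down-group effect wins (114 vs 75 pm).
Approximate values (pm): C 75, Br 114.
So C has the smaller atomic size (C < Br).

C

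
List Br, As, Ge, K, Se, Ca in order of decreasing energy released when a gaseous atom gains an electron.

Br > Se > Ge > As > K > Ca

Electron affinity generally becomes more exothermic across a period toward the halogens and less exothermic down a group.
All lie in period 4; the across-period trend (electron affinity increases left to right) applies, with the exception below.
Note the exception: K has a higher electron affinity than Ca, contrary to the simple trend — adding an electron to Ca (ns²) has to open a new, higher-energy np subshell, which is unfavourable.
Note the exception: Ge has a higher electron affinity than As, contrary to the simple trend — adding an electron to As's half-filled 4p³ is unfavourable, so Ge (4p²) has the more exothermic EA.
Tabulated electron affinity (kJ/mol): K 48, Ca 2, Ge 119, As 78, Se 195, Br 325.
So from highest to lowest: Br > Se > Ge > As > K > Ca.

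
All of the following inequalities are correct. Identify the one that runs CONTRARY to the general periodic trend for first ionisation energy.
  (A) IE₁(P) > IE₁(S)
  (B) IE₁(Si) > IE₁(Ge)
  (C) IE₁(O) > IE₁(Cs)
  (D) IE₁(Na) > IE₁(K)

(A)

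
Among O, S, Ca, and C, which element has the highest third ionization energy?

O

Consider each +2 ion: O²⁺ still has 4 valence electrons; S²⁺ still has 4 valence electrons; Ca²⁺ is the bare [Ar] core; C²⁺ still has 2 valence electrons.
Usually core removal costs more than valence removal, but here the competition is close: a tightly held n=2 valence electron can cost more to remove than an n=3 core electron, so the actual values have to decide it.
Valence configurations: O²⁺ [He]2s²2p², S²⁺ [Ne]3s²3p², C²⁺ [He]2s².
The numbers (kJ/mol): O 5300, S 3357, Ca 4912, C 4620.
Hence IE_3: S < C < Ca < O.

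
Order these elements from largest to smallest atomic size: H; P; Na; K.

K, Na, P, H

H is in period 1, group 1; Na is in period 3, group 1; P is in period 3, group 15; K is in period 4, group 1.
Atomic radius shrinks across a period as nuclear charge pulls the same shell inward, and grows down a group as new shells are added.
These span different periods and groups, so the two trends combine.
P > H: period and group pull opposite ways; the down-group shift dominates (111 vs 32 pm).
Na > P: Na lies to the left of P in period 3, so the across-period effect alone puts Na larger.
K > Na: they share group 1; the group trend gives K the larger value.
For reference (pm): H 32, Na 155, P 111, K 196.
So from largest to smallest: K > Na > P > H.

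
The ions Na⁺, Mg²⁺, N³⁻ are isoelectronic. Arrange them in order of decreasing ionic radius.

All of these have 10 electrons, so size is governed by nuclear charge alone: the more protons, the stronger the pull on the same electron cloud, and the smaller the ion.
Nuclear charges: Mg²⁺ (Z=12), Na⁺ (Z=11), N³⁻ (Z=7).
Largest to smallest: N³⁻ > Na⁺ > Mg²⁺.

N³⁻ > Na⁺ > Mg²⁺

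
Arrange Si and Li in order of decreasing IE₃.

Li > Si

Consider each +2 ion: Si²⁺ still has 2 valence electrons; Li²⁺ is already 1 electron into the core.
Core electrons are held far more tightly than valence electrons, so Li tops the IE_3 order.
Tabulated IE_3 (kJ/mol): Si 3232, Li 11815.
Putting it together, IE_3: Si < Li.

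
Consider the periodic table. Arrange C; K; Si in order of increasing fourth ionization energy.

Si, K, C

Consider each +3 ion: C³⁺ still has 1 valence electron; K³⁺ is already 2 electrons into the core; Si³⁺ still has 1 valence electron.
Usually core removal costs more than valence removal, but here the competition is close: a tightly held n=2 valence electron can cost more to remove than an n=3 core electron, so the actual values have to decide it.
Valence configurations: C³⁺ [He]2s¹, Si³⁺ [Ne]3s¹.
The numbers (kJ/mol): C 6223, K 5877, Si 4356.
Hence IE_4: Si < K < C.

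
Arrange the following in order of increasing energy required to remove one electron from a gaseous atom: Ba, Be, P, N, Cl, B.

Ba, B, Be, P, Cl, N

Be is in period 2, group 2; B is in period 2, group 13; N is in period 2, group 15; P is in period 3, group 15; Cl is in period 3, group 17; Ba is in period 6, group 2.
First ionization energy rises across a period (greater Z_eff holds electrons more tightly) and falls down a group (valence electrons are farther from the nucleus).
Neither a single period nor a single group — weigh both effects.
B > Ba: relative to Ba, both the across-period and down-group shifts push B's first ionization energy up.
Be > B: this pair runs against the simple trend — see the exception note.
P > Be: period and group pull opposite ways; the across-period shift dominates (1012 vs 900 kJ/mol).
Cl > P: Cl lies to the right of P in period 3, so the across-period effect alone puts Cl higher.
N > Cl: the two effects oppose for this pair; the down-group effect wins (1402 vs 1251 kJ/mol).
Note the exception: Be has a higher first ionization energy than B, contrary to the simple trend — removing B's lone 2p electron is easier than breaking Be's filled 2s².
Approximate values (kJ/mol): Be 900, B 801, N 1402, P 1012, Cl 1251, Ba 503.
So from lowest to highest: Ba < B < Be < P < Cl < N.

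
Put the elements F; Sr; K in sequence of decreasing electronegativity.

F > Sr > K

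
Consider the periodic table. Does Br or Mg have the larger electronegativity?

Electronegativity increases across a period and decreases down a group, tracking effective nuclear charge and atomic size.
Neither a single period nor a single group — weigh both effects.
Br > Mg: period and group pull opposite ways; the across-period shift dominates (2.96 vs 1.31).
Approximate values (Pauling): Mg 1.31, Br 2.96.
So Br has the larger electronegativity (Br > Mg).

Br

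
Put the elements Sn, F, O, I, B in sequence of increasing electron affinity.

B < Sn < O < I < F

Electron affinity generally becomes more exothermic across a period toward the halogens and less exothermic down a group.
Here both period and group differ, so the two effects have to be weighed against each other.
Sn > B: period and group pull opposite ways; the across-period shift dominates (107 vs 27 kJ/mol).
O > Sn: relative to Sn, both the across-period and down-group shifts push O's electron affinity up.
I > O: the two effects oppose for this pair; the across-period effect wins (295 vs 141 kJ/mol).
F > I: they share group 17; the group trend gives F the larger value.
Tabulated electron affinity (kJ/mol): B 27, O 141, F 328, Sn 107, I 295.
So from lowest to highest: B < Sn < O < I < F.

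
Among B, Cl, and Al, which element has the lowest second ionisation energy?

Al

Consider each +1 ion: B⁺ still has 2 valence electrons; Cl⁺ still has 6 valence electrons; Al⁺ still has 2 valence electrons.
All are still removing valence electrons, so compare the +1 ions as you would atoms: IE_2 generally rises across a period (higher Z_eff) and falls down a group (larger shell), subject to the usual subshell exceptions.
Valence configurations: B⁺ [He]2s², Cl⁺ [Ne]3s²3p⁴, Al⁺ [Ne]3s².
Tabulated IE_2 (kJ/mol): B 2427, Cl 2298, Al 1817.
Overall IE_2 order: Al < Cl < B.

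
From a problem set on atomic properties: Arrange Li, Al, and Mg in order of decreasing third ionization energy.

After 2 electrons have been removed, what remains? Li²⁺ is already 1 electron into the core; Al²⁺ still has 1 valence electron; Mg²⁺ is the bare [Ne] core.
Pulling an electron out of a noble-gas core costs far more than removing a remaining valence electron, so Mg and Li sit at the high end of IE_3.
Tabulated IE_3 (kJ/mol): Li 11815, Al 2745, Mg 7733.
Overall IE_3 order: Al < Mg < Li.

Li, Mg, Al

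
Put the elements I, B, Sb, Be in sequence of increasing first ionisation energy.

Be is in period 2, group 2; B is in period 2, group 13; Sb is in period 5, group 15; I is in period 5, group 17.
Across a period the outer electron is held more tightly (higher IE₁); down a group it sits in a higher shell, more shielded, and comes off more easily.
These span different periods and groups, so the two trends combine.
Sb > B: the two effects oppose for this pair; the across-period effect wins (831 vs 801 kJ/mol).
Be > Sb: the two effects oppose for this pair; the down-group effect wins (900 vs 831 kJ/mol).
I > Be: the two effects oppose for this pair; the across-period effect wins (1008 vs 900 kJ/mol).
Note the exception: Be has a higher first ionization energy than B, contrary to the simple trend — removing B's lone 2p electron is easier than breaking Be's filled 2s².
Tabulated first ionization energy (kJ/mol): Be 900, B 801, Sb 831, I 1008.
So from lowest to highest: B < Sb < Be < I.

B < Sb < Be < I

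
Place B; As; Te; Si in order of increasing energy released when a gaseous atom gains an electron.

B < As < Si < Te

B is in period 2, group 13; Si is in period 3, group 14; As is in period 4, group 15; Te is in period 5, group 16.
EA tends to increase across a period and decrease down a group, though the pattern is less regular than for IE or radius.
These sit on a diagonal, where the across-period and down-group effects partly cancel.
As > B: period and group pull opposite ways; the across-period shift dominates (78 vs 27 kJ/mol).
Si > As: the two effects oppose for this pair; the down-group effect wins (134 vs 78 kJ/mol).
Te > Si: period and group pull opposite ways; the across-period shift dominates (190 vs 134 kJ/mol).
Approximate values (kJ/mol): B 27, Si 134, As 78, Te 190.
So from lowest to highest: B < As < Si < Te.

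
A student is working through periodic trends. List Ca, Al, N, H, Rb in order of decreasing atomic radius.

H is in period 1, group 1; N is in period 2, group 15; Al is in period 3, group 13; Ca is in period 4, group 2; Rb is in period 5, group 1.
Atomic radius shrinks across a period as nuclear charge pulls the same shell inward, and grows down a group as new shells are added.
These span different periods and groups, so the two trends combine.
N > H: period and group pull opposite ways; the down-group shift dominates (71 vs 32 pm).
Al > N: both effects reinforce here, so Al is clearly the larger of the two.
Ca > Al: relative to Al, both the across-period and down-group shifts push Ca's atomic radius up.
Rb > Ca: both effects reinforce here, so Rb is clearly the larger of the two.
Tabulated atomic radius (pm): H 32, N 71, Al 126, Ca 171, Rb 210.
So from largest to smallest: Rb > Ca > Al > N > H.

Rb, Ca, Al, N, H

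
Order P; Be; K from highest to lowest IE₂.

After 1 electron has been removed, what remains? P⁺ still has 4 valence electrons; Be⁺ still has 1 valence electron; K⁺ is the bare [Ar] core.
Breaking into a closed-shell core is much more expensive than removing a leftover valence electron — K has the largest IE_2 here.
Valence configurations: P⁺ [Ne]3s²3p², Be⁺ [He]2s¹.
Approximate IE_2 values (kJ/mol): P 1907, Be 1757, K 3052.
Hence IE_2: Be < P < K.

K > P > Be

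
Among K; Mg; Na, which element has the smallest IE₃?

After 2 electrons have been removed, what remains? K²⁺ is already 1 electron into the core; Mg²⁺ is the bare [Ne] core; Na²⁺ is already 1 electron into the core.
All of these are removing an electron from a noble-gas core or deeper; the smaller core (lower principal quantum number) is held far more tightly, and within a period the higher nuclear charge binds the same core more tightly.
Approximate IE_3 values (kJ/mol): K 4420, Mg 7733, Na 6910.
Overall IE_3 order: K < Na < Mg.

K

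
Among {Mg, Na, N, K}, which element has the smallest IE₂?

Mg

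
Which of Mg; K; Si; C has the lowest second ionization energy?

After 1 electron has been removed, what remains? Mg⁺ still has 1 valence electron; K⁺ is the bare [Ar] core; Si⁺ still has 3 valence electrons; C⁺ still has 3 valence electrons.
Pulling an electron out of a noble-gas core costs far more than removing a remaining valence electron, so K sits at the high end of IE_2.
Valence configurations: Mg⁺ [Ne]3s¹, Si⁺ [Ne]3s²3p¹, C⁺ [He]2s²2p¹.
Approximate IE_2 values (kJ/mol): Mg 1451, K 3052, Si 1577, C 2353.
Putting it together, IE_2: Mg < Si < C < K.

Mg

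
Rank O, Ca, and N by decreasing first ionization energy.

N is in period 2, group 15; O is in period 2, group 16; Ca is in period 4, group 2.
Removing the outermost electron gets harder across a period and easier down a group.
These span different periods and groups, so the two trends combine.
O > Ca: both effects reinforce here, so O is clearly the higher of the two.
N > O: this pair runs against the simple trend — see the exception note.
Note the exception: N has a higher first ionization energy than O, contrary to the simple trend — pairing an electron in O's 2p⁴ costs repulsion energy, so O ionizes more easily than half-filled N (2p³).
For reference (kJ/mol): N 1402, O 1314, Ca 590.
So from highest to lowest: N > O > Ca.

N, O, Ca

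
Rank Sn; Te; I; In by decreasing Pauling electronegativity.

In is in period 5, group 13; Sn is in period 5, group 14; Te is in period 5, group 16; I is in period 5, group 17.
Atoms toward the upper right of the periodic table pull bonding electrons most strongly.
All lie in period 5, so electronegativity increases left to right.
So from highest to lowest: I > Te > Sn > In.

I, Te, Sn, In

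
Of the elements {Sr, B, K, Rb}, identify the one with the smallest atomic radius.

Radius decreases left→right (rising Z_eff, same n) and increases top→bottom (higher n).
These span different periods and groups, so the two trends combine.
Sr > B: both effects reinforce here, so Sr is clearly the larger of the two.
K > Sr: the two effects oppose for this pair; the across-period effect wins (196 vs 185 pm).
Rb > K: they share group 1; the group trend gives Rb the larger value.
Approximate values (pm): B 85, K 196, Rb 210, Sr 185.
The smallest atomic radius among these belongs to B.

B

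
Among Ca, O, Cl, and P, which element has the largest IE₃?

The third ionization energy removes an electron from the +2 ion. For each element: Ca²⁺ is the bare [Ar] core; O²⁺ still has 4 valence electrons; Cl²⁺ still has 5 valence electrons; P²⁺ still has 3 valence electrons.
Usually core removal costs more than valence removal, but here the competition is close: a tightly held n=2 valence electron can cost more to remove than an n=3 core electron, so the actual values have to decide it.
Valence configurations: O²⁺ [He]2s²2p², Cl²⁺ [Ne]3s²3p³, P²⁺ [Ne]3s²3p¹.
Approximate IE_3 values (kJ/mol): Ca 4912, O 5300, Cl 3822, P 2914.
So the third ionization energies run P < Cl < Ca < O.

O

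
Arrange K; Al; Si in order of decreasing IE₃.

Consider each +2 ion: K²⁺ is already 1 electron into the core; Al²⁺ still has 1 valence electron; Si²⁺ still has 2 valence electrons.
Core electrons are held far more tightly than valence electrons, so K tops the IE_3 order.
Valence configurations: Al²⁺ [Ne]3s¹, Si²⁺ [Ne]3s².
The numbers (kJ/mol): K 4420, Al 2745, Si 3232.
Putting it together, IE_3: Al < Si < K.

K, Si, Al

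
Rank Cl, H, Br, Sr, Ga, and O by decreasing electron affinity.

H is in period 1, group 1; O is in period 2, group 16; Cl is in period 3, group 17; Ga is in period 4, group 13; Br is in period 4, group 17; Sr is in period 5, group 2.
EA tends to increase across a period and decrease down a group, though the pattern is less regular than for IE or radius.
Here both period and group differ, so the two effects have to be weighed against each other.
Ga > Sr: both effects reinforce here, so Ga is clearly the higher of the two.
H > Ga: period and group pull opposite ways; the down-group shift dominates (73 vs 29 kJ/mol).
O > H: period and group pull opposite ways; the across-period shift dominates (141 vs 73 kJ/mol).
Br > O: period and group pull opposite ways; the across-period shift dominates (325 vs 141 kJ/mol).
Cl > Br: they share group 17; the group trend gives Cl the larger value.
Approximate values (kJ/mol): H 73, O 141, Cl 349, Ga 29, Br 325, Sr 5.
So from highest to lowest: Cl > Br > O > H > Ga > Sr.

Cl, Br, O, H, Ga, Sr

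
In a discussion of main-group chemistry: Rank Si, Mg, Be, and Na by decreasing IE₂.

Na > Be > Si > Mg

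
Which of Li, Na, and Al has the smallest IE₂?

The second ionization energy removes an electron from the +1 ion. For each element: Li⁺ is the bare [He] core; Na⁺ is the bare [Ne] core; Al⁺ still has 2 valence electrons.
Core electrons are held far more tightly than valence electrons, so Na and Li top the IE_2 order.
The numbers (kJ/mol): Li 7298, Na 4562, Al 1817.
Putting it together, IE_2: Al < Na < Li.

Al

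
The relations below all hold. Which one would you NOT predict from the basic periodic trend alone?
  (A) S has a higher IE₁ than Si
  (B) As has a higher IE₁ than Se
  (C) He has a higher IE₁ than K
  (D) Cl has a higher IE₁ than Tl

The general trend: IE₁ increases across a period and decreases down a group.
(A) S (period 3, group 16) vs Si (period 3, group 14): the stated order agrees with the simple trend.
(B) As (period 4, group 15) vs Se (period 4, group 16): the stated order contradicts the simple trend.
(C) He (period 1, group 18) vs K (period 4, group 1): the stated order agrees with the simple trend.
(D) Cl (period 3, group 17) vs Tl (period 6, group 13): the stated order agrees with the simple trend.
The exception is (B): Se (4p⁴) ionizes more easily than half-filled As (4p³).

(B)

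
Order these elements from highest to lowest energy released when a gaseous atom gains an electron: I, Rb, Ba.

Rb is in period 5, group 1; I is in period 5, group 17; Ba is in period 6, group 2.
Atoms with high Z_eff and room in the valence shell (especially the halogens) have the most exothermic electron affinities.
Neither a single period nor a single group — weigh both effects.
Rb > Ba: the two effects oppose for this pair; the down-group effect wins (47 vs 14 kJ/mol).
I > Rb: I lies to the right of Rb in period 5, so the across-period effect alone puts I higher.
Approximate values (kJ/mol): Rb 47, I 295, Ba 14.
So from highest to lowest: I > Rb > Ba.

I > Rb > Ba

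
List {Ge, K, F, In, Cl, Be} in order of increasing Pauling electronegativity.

K, Be, In, Ge, Cl, F

Be is in period 2, group 2; F is in period 2, group 17; Cl is in period 3, group 17; K is in period 4, group 1; Ge is in period 4, group 14; In is in period 5, group 13.
Electronegativity increases across a period and decreases down a group, tracking effective nuclear charge and atomic size.
Here both period and group differ, so the two effects have to be weighed against each other.
Be > K: relative to K, both the across-period and down-group shifts push Be's electronegativity up.
In > Be: period and group pull opposite ways; the across-period shift dominates (1.78 vs 1.57).
Ge > In: relative to In, both the across-period and down-group shifts push Ge's electronegativity up.
Cl > Ge: both effects reinforce here, so Cl is clearly the higher of the two.
F > Cl: they share group 17; the group trend gives F the larger value.
Approximate values (Pauling): Be 1.57, F 3.98, Cl 3.16, K 0.82, Ge 2.01, In 1.78.
So from lowest to highest: K < Be < In < Ge < Cl < F.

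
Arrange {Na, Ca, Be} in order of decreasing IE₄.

Consider each +3 ion: Na³⁺ is already 2 electrons into the core; Ca³⁺ is already 1 electron into the core; Be³⁺ is already 1 electron into the core.
All of these are removing an electron from a noble-gas core or deeper; the smaller core (lower principal quantum number) is held far more tightly, and within a period the higher nuclear charge binds the same core more tightly.
Approximate IE_4 values (kJ/mol): Na 9543, Ca 6491, Be 21007.
Putting it together, IE_4: Ca < Na < Be.

Be, Na, Ca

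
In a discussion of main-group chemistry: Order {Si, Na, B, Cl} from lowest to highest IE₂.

Si < Cl < B < Na

IE_2 is the cost of taking one more electron from the +1 cation: Si⁺ still has 3 valence electrons; Na⁺ is the bare [Ne] core; B⁺ still has 2 valence electrons; Cl⁺ still has 6 valence electrons.
Pulling an electron out of a noble-gas core costs far more than removing a remaining valence electron, so Na sits at the high end of IE_2.
Valence configurations: Si⁺ [Ne]3s²3p¹, B⁺ [He]2s², Cl⁺ [Ne]3s²3p⁴.
Tabulated IE_2 (kJ/mol): Si 1577, Na 4562, B 2427, Cl 2298.
Overall IE_2 order: Si < Cl < B < Na.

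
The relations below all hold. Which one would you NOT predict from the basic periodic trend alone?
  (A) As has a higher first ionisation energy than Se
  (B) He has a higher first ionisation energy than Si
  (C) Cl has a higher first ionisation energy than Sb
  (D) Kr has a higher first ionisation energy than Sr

The general trend: first ionisation energy increases across a period and decreases down a group.
(A) As (period 4, group 15) vs Se (period 4, group 16): the stated order contradicts the simple trend.
(B) He (period 1, group 18) vs Si (period 3, group 14): the stated order agrees with the simple trend.
(C) Cl (period 3, group 17) vs Sb (period 5, group 15): the stated order agrees with the simple trend.
(D) Kr (period 4, group 18) vs Sr (period 5, group 2): the stated order agrees with the simple trend.
The exception is (A): Se (4p⁴) ionizes more easily than half-filled As (4p³).

(A)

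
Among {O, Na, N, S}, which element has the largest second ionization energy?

Na

IE_2 is the cost of taking one more electron from the +1 cation: O⁺ still has 5 valence electrons; Na⁺ is the bare [Ne] core; N⁺ still has 4 valence electrons; S⁺ still has 5 valence electrons.
Core electrons are held far more tightly than valence electrons, so Na tops the IE_2 order.
Valence configurations: O⁺ [He]2s²2p³, N⁺ [He]2s²2p², S⁺ [Ne]3s²3p³.
Tabulated IE_2 (kJ/mol): O 3388, Na 4562, N 2856, S 2252.
Overall IE_2 order: S < N < O < Na.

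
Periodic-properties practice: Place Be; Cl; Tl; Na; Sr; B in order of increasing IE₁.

Be is in period 2, group 2; B is in period 2, group 13; Na is in period 3, group 1; Cl is in period 3, group 17; Sr is in period 5, group 2; Tl is in period 6, group 13.
Across a period the outer electron is held more tightly (higher IE₁); down a group it sits in a higher shell, more shielded, and comes off more easily.
Neither a single period nor a single group — weigh both effects.
Sr > Na: the two effects oppose for this pair; the across-period effect wins (550 vs 496 kJ/mol).
Tl > Sr: period and group pull opposite ways; the across-period shift dominates (589 vs 550 kJ/mol).
B > Tl: they share group 13; the group trend gives B the larger value.
Be > B: this pair runs against the simple trend — see the exception note.
Cl > Be: period and group pull opposite ways; the across-period shift dominates (1251 vs 900 kJ/mol).
Note the exception: Be has a higher first ionization energy than B, contrary to the simple trend — removing B's lone 2p electron is easier than breaking Be's filled 2s².
Approximate values (kJ/mol): Be 900, B 801, Na 496, Cl 1251, Sr 550, Tl 589.
So from lowest to highest: Na < Sr < Tl < B < Be < Cl.

Na, Sr, Tl, B, Be, Cl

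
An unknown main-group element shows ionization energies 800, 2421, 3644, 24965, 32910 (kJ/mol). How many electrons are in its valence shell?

3

Look for the largest jump between consecutive ionization energies: IE4/IE3 ≈ 6.9, far larger than any earlier ratio.
That jump marks the point where a core electron is being removed. So the atom has 3 valence electrons.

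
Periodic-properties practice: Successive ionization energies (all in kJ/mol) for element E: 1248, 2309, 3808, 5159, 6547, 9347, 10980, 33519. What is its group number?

Group 17

Look for the largest jump between consecutive ionization energies: IE8/IE7 ≈ 3.1, far larger than any earlier ratio.
That jump marks the point where a core electron is being removed. So the atom has 7 valence electrons.
A main-group element with 7 valence electrons is in group 17.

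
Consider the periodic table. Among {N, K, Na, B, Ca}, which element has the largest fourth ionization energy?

After 3 electrons have been removed, what remains? N³⁺ still has 2 valence electrons; K³⁺ is already 2 electrons into the core; Na³⁺ is already 2 electrons into the core; B³⁺ is the bare [He] core; Ca³⁺ is already 1 electron into the core.
Usually core removal costs more than valence removal, but here the competition is close: a tightly held n=2 valence electron can cost more to remove than an n=3 core electron, so the actual values have to decide it.
Approximate IE_4 values (kJ/mol): N 7475, K 5877, Na 9543, B 25026, Ca 6491.
Overall IE_4 order: K < Ca < N < Na < B.

B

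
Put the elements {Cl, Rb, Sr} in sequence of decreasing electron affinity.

Cl, Rb, Sr

Cl is in period 3, group 17; Rb is in period 5, group 1; Sr is in period 5, group 2.
Atoms with high Z_eff and room in the valence shell (especially the halogens) have the most exothermic electron affinities.
Neither a single period nor a single group — weigh both effects.
Rb > Sr: this pair runs against the simple trend — see the exception note.
Cl > Rb: relative to Rb, both the across-period and down-group shifts push Cl's electron affinity up.
Note the exception: Rb has a higher electron affinity than Sr, contrary to the simple trend — adding an electron to Sr (ns²) has to open a new, higher-energy np subshell, which is unfavourable.
Tabulated electron affinity (kJ/mol): Cl 349, Rb 47, Sr 5.
So from highest to lowest: Cl > Rb > Sr.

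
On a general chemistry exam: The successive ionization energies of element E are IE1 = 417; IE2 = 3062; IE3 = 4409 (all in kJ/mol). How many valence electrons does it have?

Look for the largest jump between consecutive ionization energies: IE2/IE1 ≈ 7.3, far larger than any earlier ratio.
That jump marks the point where a core electron is being removed. So the atom has 1 valence electron.

1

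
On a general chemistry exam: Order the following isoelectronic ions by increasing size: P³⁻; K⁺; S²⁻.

K⁺ < S²⁻ < P³⁻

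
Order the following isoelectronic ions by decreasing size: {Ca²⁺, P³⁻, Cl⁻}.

All of these have 18 electrons, so size is governed by nuclear charge alone: the more protons, the stronger the pull on the same electron cloud, and the smaller the ion.
Nuclear charges: Ca²⁺ (Z=20), Cl⁻ (Z=17), P³⁻ (Z=15).
Largest to smallest: P³⁻ > Cl⁻ > Ca²⁺.

P³⁻, Cl⁻, Ca²⁺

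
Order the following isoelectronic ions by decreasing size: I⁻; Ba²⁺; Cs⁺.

All of these have 54 electrons, so size is governed by nuclear charge alone: the more protons, the stronger the pull on the same electron cloud, and the smaller the ion.
Nuclear charges: Ba²⁺ (Z=56), Cs⁺ (Z=55), I⁻ (Z=53).
Largest to smallest: I⁻ > Cs⁺ > Ba²⁺.

I⁻, Cs⁺, Ba²⁺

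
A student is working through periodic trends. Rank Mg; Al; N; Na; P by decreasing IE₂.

Na > N > P > Al > Mg

Consider each +1 ion: Mg⁺ still has 1 valence electron; Al⁺ still has 2 valence electrons; N⁺ still has 4 valence electrons; Na⁺ is the bare [Ne] core; P⁺ still has 4 valence electrons.
Pulling an electron out of a noble-gas core costs far more than removing a remaining valence electron, so Na sits at the high end of IE_2.
Valence configurations: Mg⁺ [Ne]3s¹, Al⁺ [Ne]3s², N⁺ [He]2s²2p², P⁺ [Ne]3s²3p².
Tabulated IE_2 (kJ/mol): Mg 1451, Al 1817, N 2856, Na 4562, P 1907.
Overall IE_2 order: Mg < Al < P < N < Na.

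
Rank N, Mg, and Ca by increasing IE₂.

Consider each +1 ion: N⁺ still has 4 valence electrons; Mg⁺ still has 1 valence electron; Ca⁺ still has 1 valence electron.
All are still removing valence electrons, so compare the +1 ions as you would atoms: IE_2 generally rises across a period (higher Z_eff) and falls down a group (larger shell), subject to the usual subshell exceptions.
Valence configurations: N⁺ [He]2s²2p², Mg⁺ [Ne]3s¹, Ca⁺ [Ar]4s¹.
The numbers (kJ/mol): N 2856, Mg 1451, Ca 1145.
So the second ionization energies run Ca < Mg < N.

Ca < Mg < N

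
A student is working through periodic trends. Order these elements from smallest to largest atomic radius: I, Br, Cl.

Cl < Br < I

Radius decreases left→right (rising Z_eff, same n) and increases top→bottom (higher n).
All are in group 17, so atomic radius increases down the group.
So from smallest to largest: Cl < Br < I.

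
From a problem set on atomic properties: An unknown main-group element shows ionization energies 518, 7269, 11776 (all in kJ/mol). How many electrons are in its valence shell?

Look for the largest jump between consecutive ionization energies: IE2/IE1 ≈ 14.0, far larger than any earlier ratio.
That jump marks the point where a core electron is being removed. So the atom has 1 valence electron.

1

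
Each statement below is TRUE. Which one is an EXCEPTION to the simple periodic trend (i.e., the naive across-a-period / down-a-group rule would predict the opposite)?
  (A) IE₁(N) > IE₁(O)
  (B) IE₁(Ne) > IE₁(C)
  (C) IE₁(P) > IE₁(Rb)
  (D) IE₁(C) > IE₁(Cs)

(A)

The general trend: first ionization energy increases across a period and decreases down a group.
(A) N (period 2, group 15) vs O (period 2, group 16): the stated order contradicts the simple trend.
(B) Ne (period 2, group 18) vs C (period 2, group 14): the stated order agrees with the simple trend.
(C) P (period 3, group 15) vs Rb (period 5, group 1): the stated order agrees with the simple trend.
(D) C (period 2, group 14) vs Cs (period 6, group 1): the stated order agrees with the simple trend.
The exception is (A): pairing an electron in O's 2p⁴ costs repulsion energy, so O ionizes more easily than half-filled N (2p³).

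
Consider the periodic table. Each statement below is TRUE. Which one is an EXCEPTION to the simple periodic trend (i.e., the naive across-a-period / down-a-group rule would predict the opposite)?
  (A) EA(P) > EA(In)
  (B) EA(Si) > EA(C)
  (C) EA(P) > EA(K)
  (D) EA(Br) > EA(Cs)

(B)

The general trend: electron affinity increases across a period and decreases down a group.
(A) P (period 3, group 15) vs In (period 5, group 13): the stated order agrees with the simple trend.
(B) Si (period 3, group 14) vs C (period 2, group 14): the stated order contradicts the simple trend.
(C) P (period 3, group 15) vs K (period 4, group 1): the stated order agrees with the simple trend.
(D) Br (period 4, group 17) vs Cs (period 6, group 1): the stated order agrees with the simple trend.
The exception is (B): Si's larger, more diffuse 3p orbitals accept an added electron slightly more readily than C's compact 2p.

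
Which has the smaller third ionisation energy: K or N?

K

IE_3 is the cost of taking one more electron from the +2 cation: K²⁺ is already 1 electron into the core; N²⁺ still has 3 valence electrons.
Usually core removal costs more than valence removal, but here the competition is close: a tightly held n=2 valence electron can cost more to remove than an n=3 core electron, so the actual values have to decide it.
Approximate IE_3 values (kJ/mol): K 4420, N 4578.
Overall IE_3 order: K < N.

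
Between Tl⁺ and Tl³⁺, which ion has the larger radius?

Both ions have Z = 81 protons, but Tl³⁺ has lost more electrons, so its remaining electrons feel a larger effective nuclear charge per electron and are pulled in more tightly.
Higher positive charge → smaller ion, so Tl⁺ > Tl³⁺.

Tl⁺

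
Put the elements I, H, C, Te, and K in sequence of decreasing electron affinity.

I > Te > C > H > K

H is in period 1, group 1; C is in period 2, group 14; K is in period 4, group 1; Te is in period 5, group 16; I is in period 5, group 17.
Atoms with high Z_eff and room in the valence shell (especially the halogens) have the most exothermic electron affinities.
Here both period and group differ, so the two effects have to be weighed against each other.
H > K: H sits above K in group 1, so the down-group effect alone puts H higher.
C > H: period and group pull opposite ways; the across-period shift dominates (122 vs 73 kJ/mol).
Te > C: the two effects oppose for this pair; the across-period effect wins (190 vs 122 kJ/mol).
I > Te: both are in period 5; the period trend gives I the larger value.
For reference (kJ/mol): H 73, C 122, K 48, Te 190, I 295.
So from highest to lowest: I > Te > C > H > K.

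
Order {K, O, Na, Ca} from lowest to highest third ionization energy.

Consider each +2 ion: K²⁺ is already 1 electron into the core; O²⁺ still has 4 valence electrons; Na²⁺ is already 1 electron into the core; Ca²⁺ is the bare [Ar] core.
Usually core removal costs more than valence removal, but here the competition is close: a tightly held n=2 valence electron can cost more to remove than an n=3 core electron, so the actual values have to decide it.
The numbers (kJ/mol): K 4420, O 5300, Na 6910, Ca 4912.
Hence IE_3: K < Ca < O < Na.

K, Ca, O, Na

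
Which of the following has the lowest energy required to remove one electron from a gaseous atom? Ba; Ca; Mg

First ionization energy rises across a period (greater Z_eff holds electrons more tightly) and falls down a group (valence electrons are farther from the nucleus).
All are in group 2, so first ionization energy increases up the group.
The lowest energy required to remove one electron from a gaseous atom among these belongs to Ba.

Ba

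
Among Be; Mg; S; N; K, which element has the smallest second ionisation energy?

Mg

After 1 electron has been removed, what remains? Be⁺ still has 1 valence electron; Mg⁺ still has 1 valence electron; S⁺ still has 5 valence electrons; N⁺ still has 4 valence electrons; K⁺ is the bare [Ar] core.
Pulling an electron out of a noble-gas core costs far more than removing a remaining valence electron, so K sits at the high end of IE_2.
Valence configurations: Be⁺ [He]2s¹, Mg⁺ [Ne]3s¹, S⁺ [Ne]3s²3p³, N⁺ [He]2s²2p².
Approximate IE_2 values (kJ/mol): Be 1757, Mg 1451, S 2252, N 2856, K 3052.
So the second ionization energies run Mg < Be < S < N < K.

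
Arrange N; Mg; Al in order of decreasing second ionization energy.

Consider each +1 ion: N⁺ still has 4 valence electrons; Mg⁺ still has 1 valence electron; Al⁺ still has 2 valence electrons.
All are still removing valence electrons, so compare the +1 ions as you would atoms: IE_2 generally rises across a period (higher Z_eff) and falls down a group (larger shell), subject to the usual subshell exceptions.
Valence configurations: N⁺ [He]2s²2p², Mg⁺ [Ne]3s¹, Al⁺ [Ne]3s².
Approximate IE_2 values (kJ/mol): N 2856, Mg 1451, Al 1817.
Putting it together, IE_2: Mg < Al < N.

N, Al, Mg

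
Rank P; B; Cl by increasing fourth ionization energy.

Consider each +3 ion: P³⁺ still has 2 valence electrons; B³⁺ is the bare [He] core; Cl³⁺ still has 4 valence electrons.
Breaking into a closed-shell core is much more expensive than removing a leftover valence electron — B has the largest IE_4 here.
Valence configurations: P³⁺ [Ne]3s², Cl³⁺ [Ne]3s²3p².
Tabulated IE_4 (kJ/mol): P 4964, B 25026, Cl 5159.
So the fourth ionization energies run P < Cl < B.

P, Cl, B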